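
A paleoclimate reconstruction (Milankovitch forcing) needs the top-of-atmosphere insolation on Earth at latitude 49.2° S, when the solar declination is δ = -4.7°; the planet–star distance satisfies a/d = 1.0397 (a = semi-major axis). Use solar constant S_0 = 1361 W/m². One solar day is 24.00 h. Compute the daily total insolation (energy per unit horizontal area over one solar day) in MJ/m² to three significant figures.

30.4 MJ/m²

cos h₀ = −tan(-49.2°) tan(-4.700°) = -0.0952, h₀ = 1.6662 rad.
Bracket: h₀ sin ϕ sin δ + cos ϕ cos δ sin h₀ = 1.6662×-0.75700×-0.08194 + 0.65342×0.99664×0.99545 = 0.103352 + 0.648261 = 0.751613.
Inverse-square distance factor (a/d)² = 1.0397² = 1.080976.
Q̄ = (S_0/π) × 1.080976 × [bracket] = (1361/π) × 1.080976 × 0.751613 = 351.98 W/m².
Daily total = Q̄ × 24.00 h × 3600 s/h = 351.98 × 24.00 × 3600 / 10⁶ = 30.41 MJ/m².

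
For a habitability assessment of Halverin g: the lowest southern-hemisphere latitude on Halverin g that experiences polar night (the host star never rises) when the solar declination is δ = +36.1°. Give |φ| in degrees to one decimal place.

Polar night requires cos H₀ = −tan φ tan δ ≥ 1, i.e. tan φ tan δ ≤ −1.
The boundary is |tan φ| · |tan δ| = 1, so |φ| = 90° − |δ| = 90° − 36.1° = 53.9° in the southern hemisphere.

|φ| = 53.9°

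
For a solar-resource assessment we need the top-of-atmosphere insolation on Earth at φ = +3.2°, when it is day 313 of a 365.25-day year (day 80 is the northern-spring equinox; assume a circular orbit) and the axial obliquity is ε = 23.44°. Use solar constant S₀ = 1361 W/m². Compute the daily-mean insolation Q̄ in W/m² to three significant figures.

Solar longitude: λ_s = 360° × (313 − 80)/365.25 = 229.651°.
sin δ = sin 23.44° × sin 229.651° = -0.30316, so δ = -17.648°.
cos H₀ = −tan(+3.2°) tan(-17.648°) = 0.0178, H₀ = 1.5530 rad.
Bracket: H₀ sin φ sin δ + cos φ cos δ sin H₀ = 1.5530×0.05582×-0.30316 + 0.99844×0.95294×0.99984 = -0.026280 + 0.951301 = 0.925021.
Q̄ = (S₀/π) × [bracket] = (1361/π) × 0.925021 = 400.7 W/m².

Q̄ ≈ 401 W/m²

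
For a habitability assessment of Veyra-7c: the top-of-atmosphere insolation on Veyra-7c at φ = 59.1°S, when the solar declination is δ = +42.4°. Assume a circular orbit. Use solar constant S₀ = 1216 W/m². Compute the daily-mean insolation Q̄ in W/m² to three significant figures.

cos H₀ = −tan(-59.1°) tan(+42.400°) = 1.5257 ≥ 1 ⇒ polar night, H₀ = 0 and Q̄ = 0.

Q̄ ≈ 0.00 W/m²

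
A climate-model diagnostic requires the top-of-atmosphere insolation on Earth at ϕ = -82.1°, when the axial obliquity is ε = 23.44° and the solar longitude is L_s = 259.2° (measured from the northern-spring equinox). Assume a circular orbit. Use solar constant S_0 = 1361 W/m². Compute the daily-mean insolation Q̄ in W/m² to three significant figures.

Solar declination: sin δ = sin ε · sin L_s = sin 23.44° × sin 259.2° = -0.39074, so δ = -23.001°.
cos h₀ = −tan(-82.1°) tan(-23.001°) = -3.0591 ≤ −1 ⇒ polar day, h₀ = π.
Bracket: h₀ sin ϕ sin δ + cos ϕ cos δ sin h₀ = 3.1416×-0.99051×-0.39074 + 0.13744×0.92050×0.00000 = 1.215899 + 0.000000 = 1.215899.
Q̄ = (S_0/π) × [bracket] = (1361/π) × 1.215899 = 526.8 W/m².

Q̄ ≈ 527 W/m²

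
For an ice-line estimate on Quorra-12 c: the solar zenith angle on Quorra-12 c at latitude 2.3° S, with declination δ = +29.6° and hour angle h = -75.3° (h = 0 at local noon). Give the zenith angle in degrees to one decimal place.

cos θ_z = sin φ sin δ + cos φ cos δ cos h = -0.019823 + 0.220463 = 0.200640.
θ_z = arccos(0.200640) = 78.4°.

θ_z = 78.4°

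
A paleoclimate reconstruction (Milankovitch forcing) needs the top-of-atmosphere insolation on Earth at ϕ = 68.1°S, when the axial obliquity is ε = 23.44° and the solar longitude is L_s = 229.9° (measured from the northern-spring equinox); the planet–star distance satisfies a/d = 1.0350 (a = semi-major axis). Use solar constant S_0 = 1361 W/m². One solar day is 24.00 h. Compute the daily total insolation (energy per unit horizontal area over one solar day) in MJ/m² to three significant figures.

36.8 MJ/m²

Solar declination: sin δ = sin ε · sin L_s = sin 23.44° × sin 229.9° = -0.30428, so δ = -17.715°.
cos h₀ = −tan(-68.1°) tan(-17.715°) = -0.7946, h₀ = 2.4891 rad.
Bracket: h₀ sin ϕ sin δ + cos ϕ cos δ sin h₀ = 2.4891×-0.92784×-0.30428 + 0.37299×0.95258×0.60715 = 0.702731 + 0.215722 = 0.918453.
Inverse-square distance factor (a/d)² = 1.0350² = 1.071225.
Q̄ = (S_0/π) × 1.071225 × [bracket] = (1361/π) × 1.071225 × 0.918453 = 426.23 W/m².
Daily total = Q̄ × 24.00 h × 3600 s/h = 426.23 × 24.00 × 3600 / 10⁶ = 36.83 MJ/m².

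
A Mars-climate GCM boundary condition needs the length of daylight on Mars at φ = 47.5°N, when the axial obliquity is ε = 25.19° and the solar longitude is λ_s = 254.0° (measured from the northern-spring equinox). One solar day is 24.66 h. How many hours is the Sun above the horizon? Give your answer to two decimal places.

Solar declination: sin δ = sin ε · sin λ_s = sin 25.19° × sin 254.0° = -0.40913, so δ = -24.150°.
cos H₀ = −tan φ · tan δ = −tan(+47.5°) × tan(-24.150°) = 0.4893, so H₀ = 1.0595 rad = 60.70°.
Daylight = 2H₀/(2π) × 24.66 h = (1.0595/π) × 24.66 = 8.32 h.

8.32 h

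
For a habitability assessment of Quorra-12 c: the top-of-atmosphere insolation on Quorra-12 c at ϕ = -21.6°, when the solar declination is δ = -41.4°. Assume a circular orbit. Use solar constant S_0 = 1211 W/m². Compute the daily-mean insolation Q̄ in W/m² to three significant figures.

cos h₀ = −tan(-21.6°) tan(-41.400°) = -0.3491, h₀ = 1.9274 rad.
Bracket: h₀ sin ϕ sin δ + cos ϕ cos δ sin h₀ = 1.9274×-0.36812×-0.66131 + 0.92978×0.75011×0.93710 = 0.469209 + 0.653568 = 1.122777.
Q̄ = (S_0/π) × [bracket] = (1211/π) × 1.122777 = 432.8 W/m².

Q̄ ≈ 433 W/m²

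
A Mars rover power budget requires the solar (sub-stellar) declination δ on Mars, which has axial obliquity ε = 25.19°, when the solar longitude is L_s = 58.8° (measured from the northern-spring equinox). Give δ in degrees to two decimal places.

sin δ = sin ε · sin L_s = sin 25.19° × sin 58.8° = 0.364061.
δ = arcsin(0.364061) = +21.35°.

δ = +21.35°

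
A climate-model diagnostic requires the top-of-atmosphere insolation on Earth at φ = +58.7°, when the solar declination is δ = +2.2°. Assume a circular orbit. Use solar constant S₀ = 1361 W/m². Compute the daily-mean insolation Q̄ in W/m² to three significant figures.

cos H₀ = −tan(+58.7°) tan(+2.200°) = -0.0632, H₀ = 1.6340 rad.
Bracket: H₀ sin φ sin δ + cos φ cos δ sin H₀ = 1.6340×0.85446×0.03839 + 0.51952×0.99926×0.99800 = 0.053600 + 0.518097 = 0.571697.
Q̄ = (S₀/π) × [bracket] = (1361/π) × 0.571697 = 247.7 W/m².

Q̄ ≈ 248 W/m²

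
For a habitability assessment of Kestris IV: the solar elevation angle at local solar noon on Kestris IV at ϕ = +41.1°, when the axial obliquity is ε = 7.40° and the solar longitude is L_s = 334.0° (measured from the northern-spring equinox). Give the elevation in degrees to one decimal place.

45.7°

Solar declination: sin δ = sin ε · sin L_s = sin 7.40° × sin 334.0° = -0.05646, so δ = -3.237°.
At local noon the hour angle is zero, so the zenith angle equals |ϕ − δ| = |+41.1° − (-3.237°)| = 44.337°.
Elevation = 90° − 44.337° = 45.7°.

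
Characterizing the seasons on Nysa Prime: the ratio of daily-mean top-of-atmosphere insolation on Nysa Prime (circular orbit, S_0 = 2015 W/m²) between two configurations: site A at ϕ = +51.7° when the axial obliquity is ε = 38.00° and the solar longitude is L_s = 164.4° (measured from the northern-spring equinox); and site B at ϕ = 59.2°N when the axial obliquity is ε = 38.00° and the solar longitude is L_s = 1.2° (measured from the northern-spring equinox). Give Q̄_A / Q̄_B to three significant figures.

Q̄_A / Q̄_B ≈ 1.57

— Configuration A (ϕ=+51.7°):
Solar declination: sin δ = sin ε · sin L_s = sin 38.00° × sin 164.4° = 0.16556, so δ = +9.530°.
cos h₀ = −tan(+51.7°) tan(+9.530°) = -0.2126, h₀ = 1.7850 rad.
Bracket: h₀ sin ϕ sin δ + cos ϕ cos δ sin h₀ = 1.7850×0.78478×0.16556 + 0.61978×0.98620×0.97715 = 0.231922 + 0.597260 = 0.829182.
Q̄ = (S_0/π) × [bracket] = (2015/π) × 0.829182 = 531.83 W/m².
— Configuration B (ϕ=+59.2°):
Solar declination: sin δ = sin ε · sin L_s = sin 38.00° × sin 1.2° = 0.01289, so δ = +0.739°.
cos h₀ = −tan(+59.2°) tan(+0.739°) = -0.0216, h₀ = 1.5924 rad.
Bracket: h₀ sin ϕ sin δ + cos ϕ cos δ sin h₀ = 1.5924×0.85896×0.01289 + 0.51204×0.99992×0.99977 = 0.017631 + 0.511881 = 0.529512.
Q̄ = (S_0/π) × [bracket] = (2015/π) × 0.529512 = 339.63 W/m².
Ratio Q̄_A / Q̄_B = 531.83 / 339.63 = 1.566.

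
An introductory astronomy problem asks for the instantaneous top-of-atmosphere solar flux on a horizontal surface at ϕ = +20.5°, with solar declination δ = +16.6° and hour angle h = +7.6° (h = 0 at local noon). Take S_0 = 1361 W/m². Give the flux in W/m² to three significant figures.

cos θ_z = sin ϕ sin δ + cos ϕ cos δ cos h = 0.100050 + 0.889749 = 0.989799.
Flux = S_0 · cos θ_z = 1361 × 0.989799 = 1347 W/m².

1.35e+03 W/m²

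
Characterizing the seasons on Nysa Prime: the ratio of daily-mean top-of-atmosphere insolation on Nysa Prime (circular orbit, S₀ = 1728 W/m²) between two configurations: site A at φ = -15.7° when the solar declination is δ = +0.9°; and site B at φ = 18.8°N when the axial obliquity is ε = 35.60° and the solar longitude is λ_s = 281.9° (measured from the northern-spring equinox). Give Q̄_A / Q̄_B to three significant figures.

Q̄_A / Q̄_B ≈ 1.87

— Configuration A (φ=-15.7°):
cos H₀ = −tan(-15.7°) tan(+0.900°) = 0.0044, H₀ = 1.5664 rad.
Bracket: H₀ sin φ sin δ + cos φ cos δ sin H₀ = 1.5664×-0.27060×0.01571 + 0.96269×0.99988×0.99999 = -0.006659 + 0.962565 = 0.955906.
Q̄ = (S₀/π) × [bracket] = (1728/π) × 0.955906 = 525.79 W/m².
— Configuration B (φ=+18.8°):
Solar declination: sin δ = sin ε · sin λ_s = sin 35.60° × sin 281.9° = -0.56961, so δ = -34.723°.
cos H₀ = −tan(+18.8°) tan(-34.723°) = 0.2359, H₀ = 1.3326 rad.
Bracket: H₀ sin φ sin δ + cos φ cos δ sin H₀ = 1.3326×0.32227×-0.56961 + 0.94665×0.82191×0.97177 = -0.244623 + 0.756096 = 0.511473.
Q̄ = (S₀/π) × [bracket] = (1728/π) × 0.511473 = 281.33 W/m².
Ratio Q̄_A / Q̄_B = 525.79 / 281.33 = 1.869.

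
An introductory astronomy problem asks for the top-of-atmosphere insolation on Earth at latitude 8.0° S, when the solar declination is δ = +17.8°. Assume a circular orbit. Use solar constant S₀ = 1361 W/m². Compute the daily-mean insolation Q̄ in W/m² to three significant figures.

Q̄ ≈ 380 W/m²

cos H₀ = −tan(-8.0°) tan(+17.800°) = 0.0451, H₀ = 1.5257 rad.
Bracket: H₀ sin φ sin δ + cos φ cos δ sin H₀ = 1.5257×-0.13917×0.30570 + 0.99027×0.95213×0.99898 = -0.064910 + 0.941904 = 0.876994.
Q̄ = (S₀/π) × [bracket] = (1361/π) × 0.876994 = 379.9 W/m².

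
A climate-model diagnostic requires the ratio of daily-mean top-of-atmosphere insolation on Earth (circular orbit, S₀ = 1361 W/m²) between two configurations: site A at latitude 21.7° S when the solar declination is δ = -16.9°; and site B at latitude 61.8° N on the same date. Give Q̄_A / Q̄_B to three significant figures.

— Configuration A (φ=-21.7°):
cos H₀ = −tan(-21.7°) tan(-16.900°) = -0.1209, H₀ = 1.6920 rad.
Bracket: H₀ sin φ sin δ + cos φ cos δ sin H₀ = 1.6920×-0.36975×-0.29070 + 0.92913×0.95681×0.99266 = 0.181867 + 0.882476 = 1.064343.
Q̄ = (S₀/π) × [bracket] = (1361/π) × 1.064343 = 461.09 W/m².
— Configuration B (φ=+61.8°):
cos H₀ = −tan(+61.8°) tan(-16.900°) = 0.5666, H₀ = 0.9684 rad.
Bracket: H₀ sin φ sin δ + cos φ cos δ sin H₀ = 0.9684×0.88130×-0.29070 + 0.47255×0.95681×0.82397 = -0.248098 + 0.372550 = 0.124452.
Q̄ = (S₀/π) × [bracket] = (1361/π) × 0.124452 = 53.915 W/m².
Ratio Q̄_A / Q̄_B = 461.09 / 53.915 = 8.552.

Q̄_A / Q̄_B ≈ 8.55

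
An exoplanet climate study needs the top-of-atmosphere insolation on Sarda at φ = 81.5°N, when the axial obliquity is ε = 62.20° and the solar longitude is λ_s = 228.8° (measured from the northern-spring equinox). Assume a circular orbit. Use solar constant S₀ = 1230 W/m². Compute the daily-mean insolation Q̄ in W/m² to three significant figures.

Solar declination: sin δ = sin ε · sin λ_s = sin 62.20° × sin 228.8° = -0.66557, so δ = -41.726°.
cos H₀ = −tan(+81.5°) tan(-41.726°) = 5.9671 ≥ 1 ⇒ polar night, H₀ = 0 and Q̄ = 0.

Q̄ ≈ 0.00 W/m²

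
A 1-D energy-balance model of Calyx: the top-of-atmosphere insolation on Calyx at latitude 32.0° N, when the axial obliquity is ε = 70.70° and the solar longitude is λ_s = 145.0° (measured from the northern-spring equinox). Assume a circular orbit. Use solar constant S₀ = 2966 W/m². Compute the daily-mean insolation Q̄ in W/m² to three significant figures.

Solar declination: sin δ = sin ε · sin λ_s = sin 70.70° × sin 145.0° = 0.54134, so δ = +32.775°.
cos H₀ = −tan(+32.0°) tan(+32.775°) = -0.4023, H₀ = 1.9848 rad.
Bracket: H₀ sin φ sin δ + cos φ cos δ sin H₀ = 1.9848×0.52992×0.54134 + 0.84805×0.84080×0.91550 = 0.569373 + 0.652789 = 1.222162.
Q̄ = (S₀/π) × [bracket] = (2966/π) × 1.222162 = 1154 W/m².

Q̄ ≈ 1.15e+03 W/m²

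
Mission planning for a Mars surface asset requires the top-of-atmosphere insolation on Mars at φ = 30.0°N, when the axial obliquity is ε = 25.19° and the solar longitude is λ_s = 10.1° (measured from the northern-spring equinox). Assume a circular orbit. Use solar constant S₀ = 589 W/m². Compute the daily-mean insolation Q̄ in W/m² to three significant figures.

Q̄ ≈ 173 W/m²

Solar declination: sin δ = sin ε · sin λ_s = sin 25.19° × sin 10.1° = 0.07464, so δ = +4.281°.
cos H₀ = −tan(+30.0°) tan(+4.281°) = -0.0432, H₀ = 1.6140 rad.
Bracket: H₀ sin φ sin δ + cos φ cos δ sin H₀ = 1.6140×0.50000×0.07464 + 0.86603×0.99721×0.99907 = 0.060234 + 0.862811 = 0.923045.
Q̄ = (S₀/π) × [bracket] = (589/π) × 0.923045 = 173.1 W/m².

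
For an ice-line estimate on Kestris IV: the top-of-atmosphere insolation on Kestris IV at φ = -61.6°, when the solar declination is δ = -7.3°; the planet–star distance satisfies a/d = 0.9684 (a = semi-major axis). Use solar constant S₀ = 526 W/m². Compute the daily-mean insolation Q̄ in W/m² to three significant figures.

Q̄ ≈ 104 W/m²

cos H₀ = −tan(-61.6°) tan(-7.300°) = -0.2369, H₀ = 1.8100 rad.
Bracket: H₀ sin φ sin δ + cos φ cos δ sin H₀ = 1.8100×-0.87965×-0.12706 + 0.47562×0.99189×0.97153 = 0.202301 + 0.458332 = 0.660633.
Inverse-square distance factor (a/d)² = 0.9684² = 0.937799.
Q̄ = (S₀/π) × 0.937799 × [bracket] = (526/π) × 0.937799 × 0.660633 = 103.7 W/m².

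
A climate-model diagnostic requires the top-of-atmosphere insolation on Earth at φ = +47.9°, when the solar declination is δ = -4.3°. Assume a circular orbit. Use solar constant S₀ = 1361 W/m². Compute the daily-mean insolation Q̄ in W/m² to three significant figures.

cos H₀ = −tan(+47.9°) tan(-4.300°) = 0.0832, H₀ = 1.4875 rad.
Bracket: H₀ sin φ sin δ + cos φ cos δ sin H₀ = 1.4875×0.74198×-0.07498 + 0.67043×0.99719×0.99653 = -0.082755 + 0.666226 = 0.583471.
Q̄ = (S₀/π) × [bracket] = (1361/π) × 0.583471 = 252.8 W/m².

Q̄ ≈ 253 W/m²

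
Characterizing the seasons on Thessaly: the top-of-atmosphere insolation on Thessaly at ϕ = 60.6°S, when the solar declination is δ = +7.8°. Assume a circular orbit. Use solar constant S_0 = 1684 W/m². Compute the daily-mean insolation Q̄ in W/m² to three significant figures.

Q̄ ≈ 169 W/m²

cos h₀ = −tan(-60.6°) tan(+7.800°) = 0.2431, h₀ = 1.3252 rad.
Bracket: h₀ sin ϕ sin δ + cos ϕ cos δ sin h₀ = 1.3252×-0.87121×0.13572 + 0.49090×0.99075×0.97000 = -0.156692 + 0.471768 = 0.315076.
Q̄ = (S_0/π) × [bracket] = (1684/π) × 0.315076 = 168.9 W/m².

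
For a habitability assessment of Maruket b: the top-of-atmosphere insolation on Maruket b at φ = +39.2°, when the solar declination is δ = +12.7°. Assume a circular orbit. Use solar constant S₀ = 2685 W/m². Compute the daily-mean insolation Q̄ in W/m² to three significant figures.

cos H₀ = −tan(+39.2°) tan(+12.700°) = -0.1838, H₀ = 1.7556 rad.
Bracket: H₀ sin φ sin δ + cos φ cos δ sin H₀ = 1.7556×0.63203×0.21985 + 0.77494×0.97553×0.98296 = 0.243944 + 0.743095 = 0.987039.
Q̄ = (S₀/π) × [bracket] = (2685/π) × 0.987039 = 843.6 W/m².

Q̄ ≈ 844 W/m²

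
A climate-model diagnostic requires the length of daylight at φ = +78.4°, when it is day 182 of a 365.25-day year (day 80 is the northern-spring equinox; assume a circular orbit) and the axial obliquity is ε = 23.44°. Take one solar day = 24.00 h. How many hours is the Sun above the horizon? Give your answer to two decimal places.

Solar longitude: λ_s = 360° × (182 − 80)/365.25 = 100.534°.
sin δ = sin 23.44° × sin 100.534° = 0.39108, so δ = +23.022°.
Sunrise equation: cos H₀ = −tan φ · tan δ = -2.0701 ≤ −1, so the Sun never sets (polar day) and H₀ = π.
Daylight = 2H₀/(2π) × 24.00 h = (3.1416/π) × 24.00 = 24.00 h.

24.00 h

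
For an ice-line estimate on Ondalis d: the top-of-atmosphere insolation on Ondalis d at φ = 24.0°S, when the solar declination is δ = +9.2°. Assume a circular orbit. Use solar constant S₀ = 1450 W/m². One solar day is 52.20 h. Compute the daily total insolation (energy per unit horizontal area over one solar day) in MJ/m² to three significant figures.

cos H₀ = −tan(-24.0°) tan(+9.200°) = 0.0721, H₀ = 1.4986 rad.
Bracket: H₀ sin φ sin δ + cos φ cos δ sin H₀ = 1.4986×-0.40674×0.15988 + 0.91355×0.98714×0.99740 = -0.097453 + 0.899457 = 0.802004.
Q̄ = (S₀/π) × [bracket] = (1450/π) × 0.802004 = 370.16 W/m².
Daily total = Q̄ × 52.20 h × 3600 s/h = 370.16 × 52.20 × 3600 / 10⁶ = 69.56 MJ/m².

69.6 MJ/m²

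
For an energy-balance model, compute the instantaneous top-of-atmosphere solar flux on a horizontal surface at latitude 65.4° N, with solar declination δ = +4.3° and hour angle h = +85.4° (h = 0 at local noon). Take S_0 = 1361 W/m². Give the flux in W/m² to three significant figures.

138 W/m²

cos θ_z = sin ϕ sin δ + cos ϕ cos δ cos h = 0.068173 + 0.033291 = 0.101464.
Flux = S_0 · cos θ_z = 1361 × 0.101464 = 138.1 W/m².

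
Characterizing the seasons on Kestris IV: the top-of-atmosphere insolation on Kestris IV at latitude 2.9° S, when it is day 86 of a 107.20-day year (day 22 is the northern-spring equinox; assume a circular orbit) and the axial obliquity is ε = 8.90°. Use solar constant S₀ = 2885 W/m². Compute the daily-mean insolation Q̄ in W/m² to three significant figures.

Solar longitude: λ_s = 360° × (86 − 22)/107.20 = 214.925°.
sin δ = sin 8.90° × sin 214.925° = -0.08857, so δ = -5.082°.
cos H₀ = −tan(-2.9°) tan(-5.082°) = -0.0045, H₀ = 1.5753 rad.
Bracket: H₀ sin φ sin δ + cos φ cos δ sin H₀ = 1.5753×-0.05059×-0.08857 + 0.99872×0.99607×0.99999 = 0.007059 + 0.994785 = 1.001844.
Q̄ = (S₀/π) × [bracket] = (2885/π) × 1.001844 = 920.0 W/m².

Q̄ ≈ 920 W/m²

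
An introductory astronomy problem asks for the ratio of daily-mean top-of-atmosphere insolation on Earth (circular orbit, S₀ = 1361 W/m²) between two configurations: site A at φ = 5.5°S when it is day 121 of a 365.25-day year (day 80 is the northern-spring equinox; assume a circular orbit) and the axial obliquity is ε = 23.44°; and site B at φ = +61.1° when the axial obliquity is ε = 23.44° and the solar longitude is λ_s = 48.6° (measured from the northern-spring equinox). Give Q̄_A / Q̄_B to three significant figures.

— Configuration A (φ=-5.5°):
Solar longitude: λ_s = 360° × (121 − 80)/365.25 = 40.411°.
sin δ = sin 23.44° × sin 40.411° = 0.25787, so δ = +14.944°.
cos H₀ = −tan(-5.5°) tan(+14.944°) = 0.0257, H₀ = 1.5451 rad.
Bracket: H₀ sin φ sin δ + cos φ cos δ sin H₀ = 1.5451×-0.09585×0.25787 + 0.99540×0.96618×0.99967 = -0.038190 + 0.961418 = 0.923228.
Q̄ = (S₀/π) × [bracket] = (1361/π) × 0.923228 = 399.96 W/m².
— Configuration B (φ=+61.1°):
Solar declination: sin δ = sin ε · sin λ_s = sin 23.44° × sin 48.6° = 0.29839, so δ = +17.361°.
cos H₀ = −tan(+61.1°) tan(+17.361°) = -0.5663, H₀ = 2.1728 rad.
Bracket: H₀ sin φ sin δ + cos φ cos δ sin H₀ = 2.1728×0.87546×0.29839 + 0.48328×0.95445×0.82418 = 0.567597 + 0.380167 = 0.947764.
Q̄ = (S₀/π) × [bracket] = (1361/π) × 0.947764 = 410.59 W/m².
Ratio Q̄_A / Q̄_B = 399.96 / 410.59 = 0.9741.

Q̄_A / Q̄_B ≈ 0.974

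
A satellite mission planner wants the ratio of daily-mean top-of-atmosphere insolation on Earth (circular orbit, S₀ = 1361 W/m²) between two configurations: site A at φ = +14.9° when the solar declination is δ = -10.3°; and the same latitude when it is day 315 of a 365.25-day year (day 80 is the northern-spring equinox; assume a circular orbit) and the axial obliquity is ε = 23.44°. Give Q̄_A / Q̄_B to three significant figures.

— Configuration A (φ=+14.9°):
cos H₀ = −tan(+14.9°) tan(-10.300°) = 0.0484, H₀ = 1.5224 rad.
Bracket: H₀ sin φ sin δ + cos φ cos δ sin H₀ = 1.5224×0.25713×-0.17880 + 0.96638×0.98389×0.99883 = -0.069992 + 0.949699 = 0.879707.
Q̄ = (S₀/π) × [bracket] = (1361/π) × 0.879707 = 381.11 W/m².
— Configuration B (φ=+14.9°):
Solar longitude: λ_s = 360° × (315 − 80)/365.25 = 231.622°.
sin δ = sin 23.44° × sin 231.622° = -0.31184, so δ = -18.170°.
cos H₀ = −tan(+14.9°) tan(-18.170°) = 0.0873, H₀ = 1.4834 rad.
Bracket: H₀ sin φ sin δ + cos φ cos δ sin H₀ = 1.4834×0.25713×-0.31184 + 0.96638×0.95013×0.99618 = -0.118944 + 0.914679 = 0.795735.
Q̄ = (S₀/π) × [bracket] = (1361/π) × 0.795735 = 344.73 W/m².
Ratio Q̄_A / Q̄_B = 381.11 / 344.73 = 1.106.

Q̄_A / Q̄_B ≈ 1.11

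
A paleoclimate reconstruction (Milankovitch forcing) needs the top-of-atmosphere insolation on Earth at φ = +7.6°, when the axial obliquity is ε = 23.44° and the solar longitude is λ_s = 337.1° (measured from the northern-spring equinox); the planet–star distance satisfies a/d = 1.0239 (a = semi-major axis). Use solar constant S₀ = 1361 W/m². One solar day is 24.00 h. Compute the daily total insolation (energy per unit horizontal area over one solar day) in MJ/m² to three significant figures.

Solar declination: sin δ = sin ε · sin λ_s = sin 23.44° × sin 337.1° = -0.15479, so δ = -8.905°.
cos H₀ = −tan(+7.6°) tan(-8.905°) = 0.0209, H₀ = 1.5499 rad.
Bracket: H₀ sin φ sin δ + cos φ cos δ sin H₀ = 1.5499×0.13226×-0.15479 + 0.99122×0.98795×0.99978 = -0.031730 + 0.979060 = 0.947330.
Inverse-square distance factor (a/d)² = 1.0239² = 1.048371.
Q̄ = (S₀/π) × 1.048371 × [bracket] = (1361/π) × 1.048371 × 0.947330 = 430.25 W/m².
Daily total = Q̄ × 24.00 h × 3600 s/h = 430.25 × 24.00 × 3600 / 10⁶ = 37.17 MJ/m².

37.2 MJ/m²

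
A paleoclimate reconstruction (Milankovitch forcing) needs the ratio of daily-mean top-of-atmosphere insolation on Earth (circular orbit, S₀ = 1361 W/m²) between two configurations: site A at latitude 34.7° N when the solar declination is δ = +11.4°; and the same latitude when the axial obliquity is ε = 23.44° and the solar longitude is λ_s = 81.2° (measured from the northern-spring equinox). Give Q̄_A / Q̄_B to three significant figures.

Q̄_A / Q̄_B ≈ 0.868

— Configuration A (φ=+34.7°):
cos H₀ = −tan(+34.7°) tan(+11.400°) = -0.1396, H₀ = 1.7109 rad.
Bracket: H₀ sin φ sin δ + cos φ cos δ sin H₀ = 1.7109×0.56928×0.19766 + 0.82214×0.98027×0.99021 = 0.192517 + 0.798029 = 0.990546.
Q̄ = (S₀/π) × [bracket] = (1361/π) × 0.990546 = 429.12 W/m².
— Configuration B (φ=+34.7°):
Solar declination: sin δ = sin ε · sin λ_s = sin 23.44° × sin 81.2° = 0.39311, so δ = +23.148°.
cos H₀ = −tan(+34.7°) tan(+23.148°) = -0.2960, H₀ = 1.8713 rad.
Bracket: H₀ sin φ sin δ + cos φ cos δ sin H₀ = 1.8713×0.56928×0.39311 + 0.82214×0.91949×0.95518 = 0.418778 + 0.722068 = 1.140846.
Q̄ = (S₀/π) × [bracket] = (1361/π) × 1.140846 = 494.24 W/m².
Ratio Q̄_A / Q̄_B = 429.12 / 494.24 = 0.8682.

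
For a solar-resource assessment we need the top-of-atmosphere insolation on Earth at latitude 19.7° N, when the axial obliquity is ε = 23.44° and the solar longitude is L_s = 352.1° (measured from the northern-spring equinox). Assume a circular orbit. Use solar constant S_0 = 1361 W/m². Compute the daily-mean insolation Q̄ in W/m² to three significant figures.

Q̄ ≈ 395 W/m²

Solar declination: sin δ = sin ε · sin L_s = sin 23.44° × sin 352.1° = -0.05467, so δ = -3.134°.
cos h₀ = −tan(+19.7°) tan(-3.134°) = 0.0196, h₀ = 1.5512 rad.
Bracket: h₀ sin ϕ sin δ + cos ϕ cos δ sin h₀ = 1.5512×0.33710×-0.05467 + 0.94147×0.99850×0.99981 = -0.028587 + 0.939879 = 0.911292.
Q̄ = (S_0/π) × [bracket] = (1361/π) × 0.911292 = 394.8 W/m².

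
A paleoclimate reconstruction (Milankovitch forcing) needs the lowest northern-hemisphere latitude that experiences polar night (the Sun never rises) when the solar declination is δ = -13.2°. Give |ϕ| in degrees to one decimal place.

|ϕ| = 76.8°

Polar night requires cos h₀ = −tan ϕ tan δ ≥ 1, i.e. tan ϕ tan δ ≤ −1.
The boundary is |tan ϕ| · |tan δ| = 1, so |ϕ| = 90° − |δ| = 90° − 13.2° = 76.8° in the northern hemisphere.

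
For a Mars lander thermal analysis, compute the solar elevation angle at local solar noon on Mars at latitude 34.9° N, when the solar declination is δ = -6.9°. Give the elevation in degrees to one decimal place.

48.2°

At local noon the hour angle is zero, so the zenith angle equals |φ − δ| = |+34.9° − (-6.900°)| = 41.800°.
Elevation = 90° − 41.800° = 48.2°.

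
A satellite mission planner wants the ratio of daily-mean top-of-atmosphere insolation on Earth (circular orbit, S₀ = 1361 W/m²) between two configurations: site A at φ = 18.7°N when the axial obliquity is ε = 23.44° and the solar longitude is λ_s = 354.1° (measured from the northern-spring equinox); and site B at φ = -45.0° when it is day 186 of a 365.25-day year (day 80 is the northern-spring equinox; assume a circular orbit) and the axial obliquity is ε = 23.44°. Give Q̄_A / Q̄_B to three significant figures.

Q̄_A / Q̄_B ≈ 3.28

— Configuration A (φ=+18.7°):
Solar declination: sin δ = sin ε · sin λ_s = sin 23.44° × sin 354.1° = -0.04089, so δ = -2.343°.
cos H₀ = −tan(+18.7°) tan(-2.343°) = 0.0139, H₀ = 1.5569 rad.
Bracket: H₀ sin φ sin δ + cos φ cos δ sin H₀ = 1.5569×0.32061×-0.04089 + 0.94721×0.99916×0.99990 = -0.020411 + 0.946320 = 0.925909.
Q̄ = (S₀/π) × [bracket] = (1361/π) × 0.925909 = 401.12 W/m².
— Configuration B (φ=-45.0°):
Solar longitude: λ_s = 360° × (186 − 80)/365.25 = 104.476°.
sin δ = sin 23.44° × sin 104.476° = 0.38516, so δ = +22.654°.
cos H₀ = −tan(-45.0°) tan(+22.654°) = 0.4174, H₀ = 1.1403 rad.
Bracket: H₀ sin φ sin δ + cos φ cos δ sin H₀ = 1.1403×-0.70711×0.38516 + 0.70711×0.92285×0.90874 = -0.310561 + 0.593004 = 0.282443.
Q̄ = (S₀/π) × [bracket] = (1361/π) × 0.282443 = 122.36 W/m².
Ratio Q̄_A / Q̄_B = 401.12 / 122.36 = 3.278.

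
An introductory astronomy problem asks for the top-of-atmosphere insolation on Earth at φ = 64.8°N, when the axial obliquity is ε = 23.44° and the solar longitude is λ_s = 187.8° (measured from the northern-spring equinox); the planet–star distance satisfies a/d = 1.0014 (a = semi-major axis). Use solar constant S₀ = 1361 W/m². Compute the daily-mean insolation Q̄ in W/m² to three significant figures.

Solar declination: sin δ = sin ε · sin λ_s = sin 23.44° × sin 187.8° = -0.05399, so δ = -3.095°.
cos H₀ = −tan(+64.8°) tan(-3.095°) = 0.1149, H₀ = 1.4556 rad.
Bracket: H₀ sin φ sin δ + cos φ cos δ sin H₀ = 1.4556×0.90483×-0.05399 + 0.42578×0.99854×0.99338 = -0.071109 + 0.422344 = 0.351235.
Inverse-square distance factor (a/d)² = 1.0014² = 1.002802.
Q̄ = (S₀/π) × 1.002802 × [bracket] = (1361/π) × 1.002802 × 0.351235 = 152.6 W/m².

Q̄ ≈ 153 W/m²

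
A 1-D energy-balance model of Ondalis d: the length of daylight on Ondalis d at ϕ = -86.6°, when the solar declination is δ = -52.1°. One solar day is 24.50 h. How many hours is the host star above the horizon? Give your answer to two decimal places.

Sunrise equation: cos h₀ = −tan ϕ · tan δ = -21.6215 ≤ −1, so the host star never sets (polar day) and h₀ = π.
Daylight = 2h₀/(2π) × 24.50 h = (3.1416/π) × 24.50 = 24.50 h.

24.50 h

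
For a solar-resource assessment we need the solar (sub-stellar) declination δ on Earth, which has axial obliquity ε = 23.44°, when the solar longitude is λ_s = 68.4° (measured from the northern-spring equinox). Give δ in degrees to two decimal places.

δ = +21.71°

sin δ = sin ε · sin λ_s = sin 23.44° × sin 68.4° = 0.369854.
δ = arcsin(0.369854) = +21.71°.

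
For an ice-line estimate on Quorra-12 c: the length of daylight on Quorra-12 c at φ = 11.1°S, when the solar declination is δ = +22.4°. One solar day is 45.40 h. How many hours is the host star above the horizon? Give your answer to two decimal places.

cos H₀ = −tan φ · tan δ = −tan(-11.1°) × tan(+22.400°) = 0.0809, so H₀ = 1.4898 rad = 85.36°.
Daylight = 2H₀/(2π) × 45.40 h = (1.4898/π) × 45.40 = 21.53 h.

21.53 h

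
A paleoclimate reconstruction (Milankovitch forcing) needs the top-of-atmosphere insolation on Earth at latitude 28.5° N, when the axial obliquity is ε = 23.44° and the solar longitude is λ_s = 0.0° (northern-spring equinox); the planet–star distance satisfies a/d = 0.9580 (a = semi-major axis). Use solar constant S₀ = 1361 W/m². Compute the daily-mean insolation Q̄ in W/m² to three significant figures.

Solar declination: sin δ = sin ε · sin λ_s = sin 23.44° × sin 0.0° = 0.00000, so δ = +0.000°.
cos H₀ = −tan(+28.5°) tan(+0.000°) = -0.0000, H₀ = 1.5708 rad.
Bracket: H₀ sin φ sin δ + cos φ cos δ sin H₀ = 1.5708×0.47716×0.00000 + 0.87882×1.00000×1.00000 = 0.000000 + 0.878820 = 0.878820.
Inverse-square distance factor (a/d)² = 0.9580² = 0.917764.
Q̄ = (S₀/π) × 0.917764 × [bracket] = (1361/π) × 0.917764 × 0.878820 = 349.4 W/m².

Q̄ ≈ 349 W/m²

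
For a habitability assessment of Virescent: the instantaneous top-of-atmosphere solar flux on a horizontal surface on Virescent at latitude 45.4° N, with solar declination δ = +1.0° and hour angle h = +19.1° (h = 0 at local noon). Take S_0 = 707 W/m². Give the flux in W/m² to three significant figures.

478 W/m²

cos θ_z = sin ϕ sin δ + cos ϕ cos δ cos h = 0.012427 + 0.663398 = 0.675825.
Flux = S_0 · cos θ_z = 707 × 0.675825 = 477.8 W/m².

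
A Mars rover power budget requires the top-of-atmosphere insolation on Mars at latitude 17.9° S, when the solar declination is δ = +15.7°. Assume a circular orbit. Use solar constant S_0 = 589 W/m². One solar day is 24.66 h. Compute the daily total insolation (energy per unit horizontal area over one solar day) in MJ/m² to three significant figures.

cos h₀ = −tan(-17.9°) tan(+15.700°) = 0.0908, h₀ = 1.4799 rad.
Bracket: h₀ sin ϕ sin δ + cos ϕ cos δ sin h₀ = 1.4799×-0.30736×0.27060 + 0.95159×0.96269×0.99587 = -0.123086 + 0.912303 = 0.789217.
Q̄ = (S_0/π) × [bracket] = (589/π) × 0.789217 = 147.97 W/m².
Daily total = Q̄ × 24.66 h × 3600 s/h = 147.97 × 24.66 × 3600 / 10⁶ = 13.14 MJ/m².

13.1 MJ/m²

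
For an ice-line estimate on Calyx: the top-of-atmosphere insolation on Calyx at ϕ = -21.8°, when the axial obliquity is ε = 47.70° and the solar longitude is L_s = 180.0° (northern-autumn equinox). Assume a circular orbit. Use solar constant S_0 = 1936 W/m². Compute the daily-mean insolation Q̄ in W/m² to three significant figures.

Solar declination: sin δ = sin ε · sin L_s = sin 47.70° × sin 180.0° = 0.00000, so δ = +0.000°.
cos h₀ = −tan(-21.8°) tan(+0.000°) = 0.0000, h₀ = 1.5708 rad.
Bracket: h₀ sin ϕ sin δ + cos ϕ cos δ sin h₀ = 1.5708×-0.37137×0.00000 + 0.92849×1.00000×1.00000 = -0.000000 + 0.928490 = 0.928490.
Q̄ = (S_0/π) × [bracket] = (1936/π) × 0.928490 = 572.2 W/m².

Q̄ ≈ 572 W/m²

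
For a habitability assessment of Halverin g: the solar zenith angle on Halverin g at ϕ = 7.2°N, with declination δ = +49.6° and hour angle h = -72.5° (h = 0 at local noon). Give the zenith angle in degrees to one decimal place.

cos θ_z = sin ϕ sin δ + cos ϕ cos δ cos h = 0.095446 + 0.193357 = 0.288803.
θ_z = arccos(0.288803) = 73.2°.

θ_z = 73.2°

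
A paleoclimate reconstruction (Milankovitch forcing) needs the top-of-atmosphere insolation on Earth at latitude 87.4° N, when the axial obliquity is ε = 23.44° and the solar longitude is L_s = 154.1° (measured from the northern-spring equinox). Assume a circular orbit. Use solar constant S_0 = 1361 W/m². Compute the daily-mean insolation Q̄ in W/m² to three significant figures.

Q̄ ≈ 236 W/m²

Solar declination: sin δ = sin ε · sin L_s = sin 23.44° × sin 154.1° = 0.17375, so δ = +10.006°.
cos h₀ = −tan(+87.4°) tan(+10.006°) = -3.8855 ≤ −1 ⇒ polar day, h₀ = π.
Bracket: h₀ sin ϕ sin δ + cos ϕ cos δ sin h₀ = 3.1416×0.99897×0.17375 + 0.04536×0.98479×0.00000 = 0.545291 + 0.000000 = 0.545291.
Q̄ = (S_0/π) × [bracket] = (1361/π) × 0.545291 = 236.2 W/m².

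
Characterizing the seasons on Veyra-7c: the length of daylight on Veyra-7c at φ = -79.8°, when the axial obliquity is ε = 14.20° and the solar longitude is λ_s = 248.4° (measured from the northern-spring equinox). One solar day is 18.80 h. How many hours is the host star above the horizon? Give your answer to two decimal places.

Solar declination: sin δ = sin ε · sin λ_s = sin 14.20° × sin 248.4° = -0.22808, so δ = -13.184°.
Sunrise equation: cos H₀ = −tan φ · tan δ = -1.3019 ≤ −1, so the host star never sets (polar day) and H₀ = π.
Daylight = 2H₀/(2π) × 18.80 h = (3.1416/π) × 18.80 = 18.80 h.

18.80 h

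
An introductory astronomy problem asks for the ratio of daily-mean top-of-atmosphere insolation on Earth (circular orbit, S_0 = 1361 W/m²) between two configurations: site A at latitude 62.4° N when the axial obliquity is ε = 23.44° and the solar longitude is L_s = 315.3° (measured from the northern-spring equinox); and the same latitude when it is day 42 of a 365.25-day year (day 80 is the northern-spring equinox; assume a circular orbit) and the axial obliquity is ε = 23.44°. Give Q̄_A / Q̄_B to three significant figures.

— Configuration A (ϕ=+62.4°):
Solar declination: sin δ = sin ε · sin L_s = sin 23.44° × sin 315.3° = -0.27980, so δ = -16.248°.
cos h₀ = −tan(+62.4°) tan(-16.248°) = 0.5575, h₀ = 0.9794 rad.
Bracket: h₀ sin ϕ sin δ + cos ϕ cos δ sin h₀ = 0.9794×0.88620×-0.27980 + 0.46330×0.96006×0.83019 = -0.242851 + 0.369265 = 0.126414.
Q̄ = (S_0/π) × [bracket] = (1361/π) × 0.126414 = 54.765 W/m².
— Configuration B (ϕ=+62.4°):
Solar longitude: L_s = 360° × (42 − 80)/365.25 = -37.454°, i.e. -37.454° + 360° = 322.546°.
sin δ = sin 23.44° × sin 322.546° = -0.24190, so δ = -13.999°.
cos h₀ = −tan(+62.4°) tan(-13.999°) = 0.4769, h₀ = 1.0737 rad.
Bracket: h₀ sin ϕ sin δ + cos ϕ cos δ sin h₀ = 1.0737×0.88620×-0.24190 + 0.46330×0.97030×0.87897 = -0.230171 + 0.395132 = 0.164961.
Q̄ = (S_0/π) × [bracket] = (1361/π) × 0.164961 = 71.464 W/m².
Ratio Q̄_A / Q̄_B = 54.765 / 71.464 = 0.7663.

Q̄_A / Q̄_B ≈ 0.766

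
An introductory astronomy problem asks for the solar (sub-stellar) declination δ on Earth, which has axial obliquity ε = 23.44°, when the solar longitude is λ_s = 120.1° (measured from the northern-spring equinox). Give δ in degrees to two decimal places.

sin δ = sin ε · sin λ_s = sin 23.44° × sin 120.1° = 0.344147.
δ = arcsin(0.344147) = +20.13°.

δ = +20.13°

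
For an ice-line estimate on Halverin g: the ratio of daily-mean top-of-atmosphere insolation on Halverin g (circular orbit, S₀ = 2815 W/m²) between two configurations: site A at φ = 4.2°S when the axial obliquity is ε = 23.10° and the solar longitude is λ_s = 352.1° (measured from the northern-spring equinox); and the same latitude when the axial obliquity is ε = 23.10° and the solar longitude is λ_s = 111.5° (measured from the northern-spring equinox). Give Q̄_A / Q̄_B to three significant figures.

— Configuration A (φ=-4.2°):
Solar declination: sin δ = sin ε · sin λ_s = sin 23.10° × sin 352.1° = -0.05392, so δ = -3.091°.
cos H₀ = −tan(-4.2°) tan(-3.091°) = -0.0040, H₀ = 1.5748 rad.
Bracket: H₀ sin φ sin δ + cos φ cos δ sin H₀ = 1.5748×-0.07324×-0.05392 + 0.99731×0.99855×0.99999 = 0.006219 + 0.995854 = 1.002073.
Q̄ = (S₀/π) × [bracket] = (2815/π) × 1.002073 = 897.90 W/m².
— Configuration B (φ=-4.2°):
Solar declination: sin δ = sin ε · sin λ_s = sin 23.10° × sin 111.5° = 0.36504, so δ = +21.410°.
cos H₀ = −tan(-4.2°) tan(+21.410°) = 0.0288, H₀ = 1.5420 rad.
Bracket: H₀ sin φ sin δ + cos φ cos δ sin H₀ = 1.5420×-0.07324×0.36504 + 0.99731×0.93099×0.99959 = -0.041226 + 0.928105 = 0.886879.
Q̄ = (S₀/π) × [bracket] = (2815/π) × 0.886879 = 794.68 W/m².
Ratio Q̄_A / Q̄_B = 897.90 / 794.68 = 1.130.

Q̄_A / Q̄_B ≈ 1.13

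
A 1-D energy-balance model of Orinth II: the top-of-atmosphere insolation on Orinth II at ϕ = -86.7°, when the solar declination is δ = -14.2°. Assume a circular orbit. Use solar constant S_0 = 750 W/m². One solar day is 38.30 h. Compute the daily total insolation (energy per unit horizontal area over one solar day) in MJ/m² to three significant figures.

cos h₀ = −tan(-86.7°) tan(-14.200°) = -4.3885 ≤ −1 ⇒ polar day, h₀ = π.
Bracket: h₀ sin ϕ sin δ + cos ϕ cos δ sin h₀ = 3.1416×-0.99834×-0.24531 + 0.05756×0.96945×0.00000 = 0.769387 + 0.000000 = 0.769387.
Q̄ = (S_0/π) × [bracket] = (750/π) × 0.769387 = 183.68 W/m².
Daily total = Q̄ × 38.30 h × 3600 s/h = 183.68 × 38.30 × 3600 / 10⁶ = 25.33 MJ/m².

25.3 MJ/m²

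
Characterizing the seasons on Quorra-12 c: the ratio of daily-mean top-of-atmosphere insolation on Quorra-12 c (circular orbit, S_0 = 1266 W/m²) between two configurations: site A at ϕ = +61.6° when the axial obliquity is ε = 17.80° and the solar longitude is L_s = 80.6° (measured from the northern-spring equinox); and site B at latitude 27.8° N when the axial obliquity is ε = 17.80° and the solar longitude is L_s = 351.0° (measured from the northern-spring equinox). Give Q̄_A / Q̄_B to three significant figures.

Q̄_A / Q̄_B ≈ 1.12

— Configuration A (ϕ=+61.6°):
Solar declination: sin δ = sin ε · sin L_s = sin 17.80° × sin 80.6° = 0.30159, so δ = +17.553°.
cos h₀ = −tan(+61.6°) tan(+17.553°) = -0.5850, h₀ = 2.1957 rad.
Bracket: h₀ sin ϕ sin δ + cos ϕ cos δ sin h₀ = 2.1957×0.87965×0.30159 + 0.47562×0.95344×0.81102 = 0.582505 + 0.367777 = 0.950282.
Q̄ = (S_0/π) × [bracket] = (1266/π) × 0.950282 = 382.94 W/m².
— Configuration B (ϕ=+27.8°):
Solar declination: sin δ = sin ε · sin L_s = sin 17.80° × sin 351.0° = -0.04782, so δ = -2.741°.
cos h₀ = −tan(+27.8°) tan(-2.741°) = 0.0252, h₀ = 1.5456 rad.
Bracket: h₀ sin ϕ sin δ + cos ϕ cos δ sin h₀ = 1.5456×0.46639×-0.04782 + 0.88458×0.99886×0.99968 = -0.034471 + 0.883289 = 0.848818.
Q̄ = (S_0/π) × [bracket] = (1266/π) × 0.848818 = 342.06 W/m².
Ratio Q̄_A / Q̄_B = 382.94 / 342.06 = 1.120.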